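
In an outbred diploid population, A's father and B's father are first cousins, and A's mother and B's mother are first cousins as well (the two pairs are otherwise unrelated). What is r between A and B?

Wright's path rule: contributions from independent ancestry routes add.
A and B are related in two ways: second cousins through their fathers (r = 1/32) and second cousins through their mothers (r = 1/32).
r = 1/32 + 1/32 = 1/16 = 0.0625.

0.0625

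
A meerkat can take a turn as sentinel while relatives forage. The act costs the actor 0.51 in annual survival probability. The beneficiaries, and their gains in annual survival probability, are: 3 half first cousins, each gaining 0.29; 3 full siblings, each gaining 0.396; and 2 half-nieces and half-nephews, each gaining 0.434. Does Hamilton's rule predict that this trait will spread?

Yes

Hamilton's rule: the trait is favored when the sum of r·B over every recipient exceeds the actor's cost C.
r to a half first cousin = 0.0625 (half first cousins share one grandparent — one path of length 4: r = (1/2)^4 = 1/16).
r to a full sibling = 1/2 (full sibs share both parents — two paths of length 2: r = 2·(1/2)^2 = 1/2).
r to a half-niece or half-nephew = 0.125 (half-aunt/uncle↔niece/nephew: one path of length 3: r = (1/2)^3 = 1/8).
Summing one r·B term per recipient: 3·0.0625·0.29 + 3·0.5·0.396 + 2·0.125·0.434 = 0.756875.
0.756875 > 0.51: the indirect benefit exceeds the cost.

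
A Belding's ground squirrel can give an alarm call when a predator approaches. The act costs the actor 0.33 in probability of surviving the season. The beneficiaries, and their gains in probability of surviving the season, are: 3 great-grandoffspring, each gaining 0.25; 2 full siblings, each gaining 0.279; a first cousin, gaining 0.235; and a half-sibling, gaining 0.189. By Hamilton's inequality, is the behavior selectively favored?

Yes

Hamilton's rule: the trait is favored when the sum of r·B over every recipient exceeds the actor's cost C.
r to a great-grandoffspring = 0.125 (three parent–offspring links: r = (1/2)^3 = 1/8).
r to a full sibling = 1/2 (full sibs share both parents — two paths of length 2: r = 2·(1/2)^2 = 1/2).
r to a first cousin = 0.125 (first cousins share one grandparent pair — two paths of length 4: r = 2·(1/2)^4 = 1/8).
r to a half-sibling = 0.25 (half-sibs share one parent — one path of length 2: r = (1/2)^2 = 1/4).
Summing one r·B term per recipient: 3·0.125·0.25 + 2·0.5·0.279 + 1·0.125·0.235 + 1·0.25·0.189 = 0.449375.
0.449375 > 0.33: the indirect benefit exceeds the cost.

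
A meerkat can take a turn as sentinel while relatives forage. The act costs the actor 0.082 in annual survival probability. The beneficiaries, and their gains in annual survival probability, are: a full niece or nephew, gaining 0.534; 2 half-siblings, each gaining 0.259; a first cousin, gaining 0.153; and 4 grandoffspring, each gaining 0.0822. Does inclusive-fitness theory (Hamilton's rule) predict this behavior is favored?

Yes

Hamilton's rule: the trait is favored when the sum of r·B over every recipient exceeds the actor's cost C.
r to a full niece or nephew = 0.25 (full aunt/uncle↔niece/nephew: two paths of length 3 through the shared grandparent pair: r = 2·(1/2)^3 = 1/4).
r to a half-sibling = 0.25 (half-sibs share one parent — one path of length 2: r = (1/2)^2 = 1/4).
r to a first cousin = 0.125 (first cousins share one grandparent pair — two paths of length 4: r = 2·(1/2)^4 = 1/8).
r to a grandoffspring = 0.25 (two parent–offspring links: r = (1/2)^2 = 1/4).
Summing one r·B term per recipient: 1·0.25·0.534 + 2·0.25·0.259 + 1·0.125·0.153 + 4·0.25·0.0822 = 0.364325.
0.364325 > 0.082: the indirect benefit exceeds the cost.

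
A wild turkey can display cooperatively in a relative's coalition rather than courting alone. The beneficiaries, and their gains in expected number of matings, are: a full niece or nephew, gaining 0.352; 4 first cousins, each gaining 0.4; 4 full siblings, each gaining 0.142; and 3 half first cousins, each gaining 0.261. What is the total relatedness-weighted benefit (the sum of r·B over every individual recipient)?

r to a full niece or nephew = 0.25 (full aunt/uncle↔niece/nephew: two paths of length 3 through the shared grandparent pair: r = 2·(1/2)^3 = 1/4).
r to a first cousin = 1/8 (first cousins share one grandparent pair — two paths of length 4: r = 2·(1/2)^4 = 1/8).
r to a full sibling = 1/2 (full sibs share both parents — two paths of length 2: r = 2·(1/2)^2 = 1/2).
r to a half first cousin = 1/16 (half first cousins share one grandparent — one path of length 4: r = (1/2)^4 = 1/16).
Summing one r·B term per recipient: 1·0.25·0.352 + 4·0.125·0.4 + 4·0.5·0.142 + 3·0.0625·0.261 = 0.6209375.

0.6209375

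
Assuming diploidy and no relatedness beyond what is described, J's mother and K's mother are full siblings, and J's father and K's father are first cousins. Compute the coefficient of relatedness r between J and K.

Wright's path rule: contributions from independent ancestry routes add.
J and K are related in two ways: first cousins through their mothers (r = 1/8) and second cousins through their fathers (r = 1/32).
r = 1/8 + 1/32 = 0.15625.

0.15625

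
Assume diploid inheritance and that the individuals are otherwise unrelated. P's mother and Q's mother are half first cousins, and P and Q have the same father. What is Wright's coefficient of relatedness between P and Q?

Relatedness sums over independent paths through distinct common ancestors.
P and Q are related in two ways: half second cousins through their mothers (r = 1/64) and half-sibs through their shared father (r = 1/4).
r = 1/64 + 1/4 = 0.265625.

0.265625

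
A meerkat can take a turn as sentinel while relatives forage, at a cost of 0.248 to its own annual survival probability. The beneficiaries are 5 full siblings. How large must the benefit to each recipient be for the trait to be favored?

0.0992

r to a full sibling = 1/2 (full sibs share both parents — two paths of length 2: r = 2·(1/2)^2 = 1/2).
Hamilton's rule with n recipients of equal r: n·r·B > C, so B > C/(n·r) = 0.248/(5·0.5) = 0.0992.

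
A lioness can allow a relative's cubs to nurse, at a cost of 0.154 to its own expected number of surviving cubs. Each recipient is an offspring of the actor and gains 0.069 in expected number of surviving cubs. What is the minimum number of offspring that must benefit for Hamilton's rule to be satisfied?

5

r to an offspring = 1/2 (one parent–offspring link: r = (1/2)^1 = 1/2).
Hamilton's rule: n·r·B > C  ⇒  n > C/(r·B) = 0.154/(0.5·0.069) = 4.464.
The smallest integer exceeding 4.464 is 5.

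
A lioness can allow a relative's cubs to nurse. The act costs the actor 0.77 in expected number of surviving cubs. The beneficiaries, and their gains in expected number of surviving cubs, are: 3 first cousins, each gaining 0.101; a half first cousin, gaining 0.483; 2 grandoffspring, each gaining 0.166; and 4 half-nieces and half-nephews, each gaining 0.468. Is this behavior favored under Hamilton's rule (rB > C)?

No

Hamilton's rule: the trait is favored when the sum of r·B over every recipient exceeds the actor's cost C.
r to a first cousin = 0.125 (first cousins share one grandparent pair — two paths of length 4: r = 2·(1/2)^4 = 1/8).
r to a half first cousin = 0.0625 (half first cousins share one grandparent — one path of length 4: r = (1/2)^4 = 1/16).
r to a grandoffspring = 1/4 (two parent–offspring links: r = (1/2)^2 = 1/4).
r to a half-niece or half-nephew = 1/8 (half-aunt/uncle↔niece/nephew: one path of length 3: r = (1/2)^3 = 1/8).
Summing one r·B term per recipient: 3·0.125·0.101 + 1·0.0625·0.483 + 2·0.25·0.166 + 4·0.125·0.468 = 0.3850625.
0.3850625 < 0.77: the indirect benefit is less than the cost.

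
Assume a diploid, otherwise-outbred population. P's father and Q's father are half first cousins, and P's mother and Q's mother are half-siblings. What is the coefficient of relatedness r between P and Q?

Wright's path rule: contributions from independent ancestry routes add.
P and Q are related in two ways: half second cousins through their fathers (r = 1/64) and half first cousins through their mothers (r = 1/16).
r = 1/64 + 1/16 = 5/64 = 0.078125.

0.078125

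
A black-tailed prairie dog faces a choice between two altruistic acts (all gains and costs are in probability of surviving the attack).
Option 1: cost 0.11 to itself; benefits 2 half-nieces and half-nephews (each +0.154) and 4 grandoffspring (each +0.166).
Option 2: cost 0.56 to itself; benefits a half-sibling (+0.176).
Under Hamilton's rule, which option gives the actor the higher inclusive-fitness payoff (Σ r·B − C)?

Option 1

Option 1: r to a half-niece or half-nephew = 0.125.
Option 1: r to a grandoffspring = 0.25.
Option 1: Σ r·B − C = (2·0.125·0.154 + 4·0.25·0.166) − 0.11 = 0.0945.
Option 2: r to a half-sibling = 0.25.
Option 2: Σ r·B − C = (1·0.25·0.176) − 0.56 = -0.516.
Option 1 has the higher net inclusive-fitness payoff.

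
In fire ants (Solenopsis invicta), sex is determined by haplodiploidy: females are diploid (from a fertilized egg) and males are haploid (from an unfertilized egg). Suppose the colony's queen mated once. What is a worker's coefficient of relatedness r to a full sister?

Haplodiploid full sisters inherit their father's entire haploid genome identically (contributing 1/2) and on average half of their mother's contribution (1/2 · 1/2 = 1/4); r = 1/2 + 1/4 = 3/4.

0.75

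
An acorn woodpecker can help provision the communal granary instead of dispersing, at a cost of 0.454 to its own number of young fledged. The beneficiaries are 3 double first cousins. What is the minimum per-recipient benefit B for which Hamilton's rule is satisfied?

0.6053

r to a double first cousin = 0.25 (double first cousins share both grandparent pairs — four paths of length 4: r = 4·(1/2)^4 = 1/4).
Hamilton's rule with n recipients of equal r: n·r·B > C, so B > C/(n·r) = 0.454/(3·0.25) = 0.6053.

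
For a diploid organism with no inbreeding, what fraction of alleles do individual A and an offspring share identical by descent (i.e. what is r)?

Each parent–offspring link contributes a factor of 1/2, and independent paths through distinct common ancestors add.
One parent–offspring link: r = (1/2)^1 = 1/2.

0.5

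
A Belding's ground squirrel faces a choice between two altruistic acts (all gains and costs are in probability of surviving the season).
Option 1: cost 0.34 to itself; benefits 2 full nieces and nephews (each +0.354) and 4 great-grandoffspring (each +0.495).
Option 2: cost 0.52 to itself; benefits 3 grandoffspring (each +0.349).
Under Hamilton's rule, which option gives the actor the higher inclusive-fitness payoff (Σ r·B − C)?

Option 1

Option 1: r to a full niece or nephew = 0.25.
Option 1: r to a great-grandoffspring = 0.125.
Option 1: Σ r·B − C = (2·0.25·0.354 + 4·0.125·0.495) − 0.34 = 0.0845.
Option 2: r to a grandoffspring = 0.25.
Option 2: Σ r·B − C = (3·0.25·0.349) − 0.52 = -0.25825.
Option 1 has the higher net inclusive-fitness payoff.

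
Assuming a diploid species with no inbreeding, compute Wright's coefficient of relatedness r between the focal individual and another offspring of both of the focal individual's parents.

Each parent–offspring link contributes a factor of 1/2, and independent paths through distinct common ancestors add.
Full sibs share both parents — two paths of length 2: r = 2·(1/2)^2 = 1/2.

0.5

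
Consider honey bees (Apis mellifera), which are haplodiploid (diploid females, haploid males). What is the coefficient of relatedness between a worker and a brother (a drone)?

Her haploid brother carries none of their father's genes and a random half of their mother's genome; that half matches the maternal half of her own genome with probability 1/2: r = 1/2 · 1/2 = 1/4.

0.25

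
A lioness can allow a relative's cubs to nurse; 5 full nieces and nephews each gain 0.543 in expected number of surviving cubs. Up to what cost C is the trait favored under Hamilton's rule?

0.67875

r to a full niece or nephew = 0.25 (full aunt/uncle↔niece/nephew: two paths of length 3 through the shared grandparent pair: r = 2·(1/2)^3 = 1/4).
Hamilton's rule: n·r·B > C, so the trait is favored while C < n·r·B = 5·0.25·0.543 = 0.67875.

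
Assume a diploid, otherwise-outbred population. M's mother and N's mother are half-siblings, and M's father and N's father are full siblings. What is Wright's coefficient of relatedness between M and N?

With two independent routes of shared ancestry, r is the sum of the two contributions.
M and N are related in two ways: half first cousins through their mothers (r = 1/16) and first cousins through their fathers (r = 1/8).
r = 1/16 + 1/8 = 3/16 = 0.1875.

0.1875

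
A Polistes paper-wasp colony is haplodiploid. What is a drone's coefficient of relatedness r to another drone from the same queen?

0.5

Haploid brothers each carry a random half of the queen's diploid genome, so on average they share half: r = 1/2.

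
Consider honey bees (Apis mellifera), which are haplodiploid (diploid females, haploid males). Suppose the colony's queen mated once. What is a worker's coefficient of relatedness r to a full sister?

Haplodiploid full sisters inherit their father's entire haploid genome identically (contributing 1/2) and on average half of their mother's contribution (1/2 · 1/2 = 1/4); r = 1/2 + 1/4 = 3/4.

0.75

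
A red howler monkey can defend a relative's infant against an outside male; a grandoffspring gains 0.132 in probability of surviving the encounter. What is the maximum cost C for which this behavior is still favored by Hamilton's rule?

r to a grandoffspring = 1/4 (two parent–offspring links: r = (1/2)^2 = 1/4).
Hamilton's rule: n·r·B > C, so the trait is favored while C < n·r·B = 1·0.25·0.132 = 0.033.

0.033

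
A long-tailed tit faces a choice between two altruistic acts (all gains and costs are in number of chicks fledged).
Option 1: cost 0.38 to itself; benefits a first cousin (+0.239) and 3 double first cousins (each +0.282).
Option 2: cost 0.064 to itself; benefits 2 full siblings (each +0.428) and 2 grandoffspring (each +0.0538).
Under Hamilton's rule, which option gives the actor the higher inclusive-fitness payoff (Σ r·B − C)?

Option 1: r to a first cousin = 0.125.
Option 1: r to a double first cousin = 0.25.
Option 1: Σ r·B − C = (1·0.125·0.239 + 3·0.25·0.282) − 0.38 = -0.138625.
Option 2: r to a full sibling = 0.5.
Option 2: r to a grandoffspring = 0.25.
Option 2: Σ r·B − C = (2·0.5·0.428 + 2·0.25·0.0538) − 0.064 = 0.3909.
Option 2 has the higher net inclusive-fitness payoff.

Option 2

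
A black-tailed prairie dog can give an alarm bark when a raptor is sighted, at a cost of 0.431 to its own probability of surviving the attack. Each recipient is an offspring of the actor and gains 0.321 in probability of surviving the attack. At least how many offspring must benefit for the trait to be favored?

r to an offspring = 1/2 (one parent–offspring link: r = (1/2)^1 = 1/2).
Hamilton's rule: n·r·B > C  ⇒  n > C/(r·B) = 0.431/(0.5·0.321) = 2.685.
The smallest integer exceeding 2.685 is 3.

3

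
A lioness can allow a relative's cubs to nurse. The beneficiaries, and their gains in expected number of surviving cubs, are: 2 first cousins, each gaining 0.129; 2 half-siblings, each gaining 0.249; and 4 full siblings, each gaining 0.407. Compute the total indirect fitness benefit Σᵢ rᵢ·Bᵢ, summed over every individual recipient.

0.97075

r to a first cousin = 1/8 (first cousins share one grandparent pair — two paths of length 4: r = 2·(1/2)^4 = 1/8).
r to a half-sibling = 0.25 (half-sibs share one parent — one path of length 2: r = (1/2)^2 = 1/4).
r to a full sibling = 1/2 (full sibs share both parents — two paths of length 2: r = 2·(1/2)^2 = 1/2).
Summing one r·B term per recipient: 2·0.125·0.129 + 2·0.25·0.249 + 4·0.5·0.407 = 0.97075.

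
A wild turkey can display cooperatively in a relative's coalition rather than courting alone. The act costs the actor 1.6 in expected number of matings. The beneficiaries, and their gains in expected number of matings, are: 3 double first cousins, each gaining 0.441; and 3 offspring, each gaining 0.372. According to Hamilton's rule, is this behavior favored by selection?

No

Hamilton's rule: the trait is favored when the sum of r·B over every recipient exceeds the actor's cost C.
r to a double first cousin = 0.25 (double first cousins share both grandparent pairs — four paths of length 4: r = 4·(1/2)^4 = 1/4).
r to an offspring = 1/2 (one parent–offspring link: r = (1/2)^1 = 1/2).
Summing one r·B term per recipient: 3·0.25·0.441 + 3·0.5·0.372 = 0.88875.
0.88875 < 1.6: the indirect benefit is less than the cost.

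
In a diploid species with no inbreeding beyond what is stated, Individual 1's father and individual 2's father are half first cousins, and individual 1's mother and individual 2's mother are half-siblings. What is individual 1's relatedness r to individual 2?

Relatedness sums over independent paths through distinct common ancestors.
Individual 1 and individual 2 are related in two ways: half second cousins through their fathers (r = 1/64) and half first cousins through their mothers (r = 1/16).
r = 1/64 + 1/16 = 5/64 = 0.078125.

0.078125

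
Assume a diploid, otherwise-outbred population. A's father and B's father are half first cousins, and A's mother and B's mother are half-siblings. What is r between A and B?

Relatedness sums over independent paths through distinct common ancestors.
A and B are related in two ways: half second cousins through their fathers (r = 1/64) and half first cousins through their mothers (r = 1/16).
r = 1/64 + 1/16 = 5/64 = 0.078125.

0.078125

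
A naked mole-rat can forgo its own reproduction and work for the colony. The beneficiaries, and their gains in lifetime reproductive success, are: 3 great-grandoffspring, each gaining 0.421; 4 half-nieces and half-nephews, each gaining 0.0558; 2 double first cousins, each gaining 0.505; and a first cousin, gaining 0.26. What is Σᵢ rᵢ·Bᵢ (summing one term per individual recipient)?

0.470775

r to a great-grandoffspring = 1/8 (three parent–offspring links: r = (1/2)^3 = 1/8).
r to a half-niece or half-nephew = 1/8 (half-aunt/uncle↔niece/nephew: one path of length 3: r = (1/2)^3 = 1/8).
r to a double first cousin = 1/4 (double first cousins share both grandparent pairs — four paths of length 4: r = 4·(1/2)^4 = 1/4).
r to a first cousin = 1/8 (first cousins share one grandparent pair — two paths of length 4: r = 2·(1/2)^4 = 1/8).
Summing one r·B term per recipient: 3·0.125·0.421 + 4·0.125·0.0558 + 2·0.25·0.505 + 1·0.125·0.26 = 0.470775.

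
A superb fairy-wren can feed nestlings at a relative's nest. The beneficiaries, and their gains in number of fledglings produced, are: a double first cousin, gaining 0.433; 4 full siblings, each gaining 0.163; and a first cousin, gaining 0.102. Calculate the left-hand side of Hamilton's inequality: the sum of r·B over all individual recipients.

r to a double first cousin = 0.25 (double first cousins share both grandparent pairs — four paths of length 4: r = 4·(1/2)^4 = 1/4).
r to a full sibling = 1/2 (full sibs share both parents — two paths of length 2: r = 2·(1/2)^2 = 1/2).
r to a first cousin = 1/8 (first cousins share one grandparent pair — two paths of length 4: r = 2·(1/2)^4 = 1/8).
Summing one r·B term per recipient: 1·0.25·0.433 + 4·0.5·0.163 + 1·0.125·0.102 = 0.447.

0.447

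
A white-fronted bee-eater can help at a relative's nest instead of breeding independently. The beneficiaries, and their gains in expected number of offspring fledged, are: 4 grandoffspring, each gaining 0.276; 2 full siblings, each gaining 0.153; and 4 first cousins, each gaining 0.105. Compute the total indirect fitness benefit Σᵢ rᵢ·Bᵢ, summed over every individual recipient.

0.4815

r to a grandoffspring = 0.25 (two parent–offspring links: r = (1/2)^2 = 1/4).
r to a full sibling = 0.5 (full sibs share both parents — two paths of length 2: r = 2·(1/2)^2 = 1/2).
r to a first cousin = 1/8 (first cousins share one grandparent pair — two paths of length 4: r = 2·(1/2)^4 = 1/8).
Summing one r·B term per recipient: 4·0.25·0.276 + 2·0.5·0.153 + 4·0.125·0.105 = 0.4815.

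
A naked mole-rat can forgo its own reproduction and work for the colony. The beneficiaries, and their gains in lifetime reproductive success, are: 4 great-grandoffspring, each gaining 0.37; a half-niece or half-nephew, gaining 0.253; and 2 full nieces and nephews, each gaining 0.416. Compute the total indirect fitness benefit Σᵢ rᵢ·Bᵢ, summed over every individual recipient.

0.424625

r to a great-grandoffspring = 1/8 (three parent–offspring links: r = (1/2)^3 = 1/8).
r to a half-niece or half-nephew = 0.125 (half-aunt/uncle↔niece/nephew: one path of length 3: r = (1/2)^3 = 1/8).
r to a full niece or nephew = 1/4 (full aunt/uncle↔niece/nephew: two paths of length 3 through the shared grandparent pair: r = 2·(1/2)^3 = 1/4).
Summing one r·B term per recipient: 4·0.125·0.37 + 1·0.125·0.253 + 2·0.25·0.416 = 0.424625.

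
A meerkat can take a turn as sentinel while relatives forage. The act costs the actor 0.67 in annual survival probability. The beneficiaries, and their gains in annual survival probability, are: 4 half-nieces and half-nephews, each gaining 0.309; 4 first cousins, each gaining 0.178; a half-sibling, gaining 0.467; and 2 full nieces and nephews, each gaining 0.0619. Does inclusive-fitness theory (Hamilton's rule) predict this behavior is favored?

Hamilton's rule: the trait is favored when the sum of r·B over every recipient exceeds the actor's cost C.
r to a half-niece or half-nephew = 0.125 (half-aunt/uncle↔niece/nephew: one path of length 3: r = (1/2)^3 = 1/8).
r to a first cousin = 0.125 (first cousins share one grandparent pair — two paths of length 4: r = 2·(1/2)^4 = 1/8).
r to a half-sibling = 1/4 (half-sibs share one parent — one path of length 2: r = (1/2)^2 = 1/4).
r to a full niece or nephew = 0.25 (full aunt/uncle↔niece/nephew: two paths of length 3 through the shared grandparent pair: r = 2·(1/2)^3 = 1/4).
Summing one r·B term per recipient: 4·0.125·0.309 + 4·0.125·0.178 + 1·0.25·0.467 + 2·0.25·0.0619 = 0.3912.
0.3912 < 0.67: the indirect benefit is less than the cost.

No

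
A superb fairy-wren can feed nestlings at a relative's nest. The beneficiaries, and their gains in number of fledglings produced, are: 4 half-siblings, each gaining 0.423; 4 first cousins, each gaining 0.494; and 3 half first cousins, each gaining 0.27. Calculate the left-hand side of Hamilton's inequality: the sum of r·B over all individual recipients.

0.720625

r to a half-sibling = 0.25 (half-sibs share one parent — one path of length 2: r = (1/2)^2 = 1/4).
r to a first cousin = 0.125 (first cousins share one grandparent pair — two paths of length 4: r = 2·(1/2)^4 = 1/8).
r to a half first cousin = 1/16 (half first cousins share one grandparent — one path of length 4: r = (1/2)^4 = 1/16).
Summing one r·B term per recipient: 4·0.25·0.423 + 4·0.125·0.494 + 3·0.0625·0.27 = 0.720625.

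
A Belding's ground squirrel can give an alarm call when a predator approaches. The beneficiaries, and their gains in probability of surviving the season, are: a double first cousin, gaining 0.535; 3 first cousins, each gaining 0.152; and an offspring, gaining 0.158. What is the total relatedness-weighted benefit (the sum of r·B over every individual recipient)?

0.26975

r to a double first cousin = 0.25 (double first cousins share both grandparent pairs — four paths of length 4: r = 4·(1/2)^4 = 1/4).
r to a first cousin = 0.125 (first cousins share one grandparent pair — two paths of length 4: r = 2·(1/2)^4 = 1/8).
r to an offspring = 0.5 (one parent–offspring link: r = (1/2)^1 = 1/2).
Summing one r·B term per recipient: 1·0.25·0.535 + 3·0.125·0.152 + 1·0.5·0.158 = 0.26975.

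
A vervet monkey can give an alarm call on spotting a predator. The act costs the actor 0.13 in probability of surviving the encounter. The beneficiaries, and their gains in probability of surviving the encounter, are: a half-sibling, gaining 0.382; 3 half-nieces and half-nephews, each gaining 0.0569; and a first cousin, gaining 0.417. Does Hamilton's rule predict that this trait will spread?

Yes

Hamilton's rule: the trait is favored when the sum of r·B over every recipient exceeds the actor's cost C.
r to a half-sibling = 0.25 (half-sibs share one parent — one path of length 2: r = (1/2)^2 = 1/4).
r to a half-niece or half-nephew = 0.125 (half-aunt/uncle↔niece/nephew: one path of length 3: r = (1/2)^3 = 1/8).
r to a first cousin = 0.125 (first cousins share one grandparent pair — two paths of length 4: r = 2·(1/2)^4 = 1/8).
Summing one r·B term per recipient: 1·0.25·0.382 + 3·0.125·0.0569 + 1·0.125·0.417 = 0.1689625.
0.1689625 > 0.13: the indirect benefit exceeds the cost.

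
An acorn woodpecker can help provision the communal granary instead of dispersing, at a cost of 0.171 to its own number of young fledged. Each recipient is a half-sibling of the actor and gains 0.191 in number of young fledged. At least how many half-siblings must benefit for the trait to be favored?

r to a half-sibling = 1/4 (half-sibs share one parent — one path of length 2: r = (1/2)^2 = 1/4).
Hamilton's rule: n·r·B > C  ⇒  n > C/(r·B) = 0.171/(0.25·0.191) = 3.581.
The smallest integer exceeding 3.581 is 4.

4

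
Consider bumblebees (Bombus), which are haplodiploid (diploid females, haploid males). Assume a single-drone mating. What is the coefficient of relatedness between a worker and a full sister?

0.75

Haplodiploid full sisters inherit their father's entire haploid genome identically (contributing 1/2) and on average half of their mother's contribution (1/2 · 1/2 = 1/4); r = 1/2 + 1/4 = 3/4.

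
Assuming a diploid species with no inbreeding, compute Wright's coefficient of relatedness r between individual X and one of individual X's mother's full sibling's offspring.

Each parent–offspring link contributes a factor of 1/2, and independent paths through distinct common ancestors add.
First cousins share one grandparent pair — two paths of length 4: r = 2·(1/2)^4 = 1/8.

0.125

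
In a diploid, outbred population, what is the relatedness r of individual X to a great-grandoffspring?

0.125

Each parent–offspring link contributes a factor of 1/2, and independent paths through distinct common ancestors add.
Three parent–offspring links: r = (1/2)^3 = 1/8.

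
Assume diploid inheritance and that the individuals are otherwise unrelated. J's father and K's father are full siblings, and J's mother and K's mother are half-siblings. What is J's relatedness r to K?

Independent pedigree routes through distinct common ancestors add.
J and K are related in two ways: first cousins through their fathers (r = 1/8) and half first cousins through their mothers (r = 1/16).
r = 1/8 + 1/16 = 0.1875.

0.1875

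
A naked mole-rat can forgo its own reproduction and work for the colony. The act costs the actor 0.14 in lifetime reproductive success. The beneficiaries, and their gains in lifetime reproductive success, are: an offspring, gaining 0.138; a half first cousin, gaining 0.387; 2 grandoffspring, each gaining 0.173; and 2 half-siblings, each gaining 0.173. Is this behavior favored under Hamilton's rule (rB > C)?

Yes

Hamilton's rule: the trait is favored when the sum of r·B over every recipient exceeds the actor's cost C.
r to an offspring = 1/2 (one parent–offspring link: r = (1/2)^1 = 1/2).
r to a half first cousin = 0.0625 (half first cousins share one grandparent — one path of length 4: r = (1/2)^4 = 1/16).
r to a grandoffspring = 0.25 (two parent–offspring links: r = (1/2)^2 = 1/4).
r to a half-sibling = 1/4 (half-sibs share one parent — one path of length 2: r = (1/2)^2 = 1/4).
Summing one r·B term per recipient: 1·0.5·0.138 + 1·0.0625·0.387 + 2·0.25·0.173 + 2·0.25·0.173 = 0.2661875.
0.2661875 > 0.14: the indirect benefit exceeds the cost.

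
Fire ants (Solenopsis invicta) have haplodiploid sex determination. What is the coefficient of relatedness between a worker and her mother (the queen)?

One meiotic link between diploid queen and diploid daughter: r = 1/2.

0.5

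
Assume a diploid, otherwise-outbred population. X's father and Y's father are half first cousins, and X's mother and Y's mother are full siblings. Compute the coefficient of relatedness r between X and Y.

0.140625

Relatedness sums over independent paths through distinct common ancestors.
X and Y are related in two ways: half second cousins through their fathers (r = 1/64) and first cousins through their mothers (r = 1/8).
r = 1/64 + 1/8 = 9/64 = 0.140625.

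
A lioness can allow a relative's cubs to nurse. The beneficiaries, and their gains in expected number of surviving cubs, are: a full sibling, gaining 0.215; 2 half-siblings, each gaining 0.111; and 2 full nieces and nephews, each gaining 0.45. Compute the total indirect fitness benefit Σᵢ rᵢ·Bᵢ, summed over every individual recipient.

0.388

r to a full sibling = 1/2 (full sibs share both parents — two paths of length 2: r = 2·(1/2)^2 = 1/2).
r to a half-sibling = 1/4 (half-sibs share one parent — one path of length 2: r = (1/2)^2 = 1/4).
r to a full niece or nephew = 0.25 (full aunt/uncle↔niece/nephew: two paths of length 3 through the shared grandparent pair: r = 2·(1/2)^3 = 1/4).
Summing one r·B term per recipient: 1·0.5·0.215 + 2·0.25·0.111 + 2·0.25·0.45 = 0.388.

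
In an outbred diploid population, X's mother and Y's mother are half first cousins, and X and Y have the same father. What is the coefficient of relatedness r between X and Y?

0.265625

Wright's path rule: contributions from independent ancestry routes add.
X and Y are related in two ways: half second cousins through their mothers (r = 1/64) and half-sibs through their shared father (r = 1/4).
r = 1/64 + 1/4 = 0.265625.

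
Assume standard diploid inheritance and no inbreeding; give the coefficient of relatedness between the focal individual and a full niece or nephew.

Full aunt/uncle↔niece/nephew: two paths of length 3 through the shared grandparent pair: r = 2·(1/2)^3 = 1/4.

0.25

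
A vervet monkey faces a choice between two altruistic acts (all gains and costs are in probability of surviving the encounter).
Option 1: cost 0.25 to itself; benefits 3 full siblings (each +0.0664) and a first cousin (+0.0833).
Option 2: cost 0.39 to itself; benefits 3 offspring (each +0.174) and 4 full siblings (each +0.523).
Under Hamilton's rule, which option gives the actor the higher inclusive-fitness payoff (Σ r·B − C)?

Option 1: r to a full sibling = 0.5.
Option 1: r to a first cousin = 0.125.
Option 1: Σ r·B − C = (3·0.5·0.0664 + 1·0.125·0.0833) − 0.25 = -0.1399875.
Option 2: r to an offspring = 0.5.
Option 2: r to a full sibling = 0.5.
Option 2: Σ r·B − C = (3·0.5·0.174 + 4·0.5·0.523) − 0.39 = 0.917.
Option 2 has the higher net inclusive-fitness payoff.

Option 2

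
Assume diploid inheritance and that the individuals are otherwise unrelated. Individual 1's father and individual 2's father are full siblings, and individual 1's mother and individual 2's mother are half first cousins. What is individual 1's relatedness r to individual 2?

0.140625

Wright's path rule: contributions from independent ancestry routes add.
Individual 1 and individual 2 are related in two ways: first cousins through their fathers (r = 1/8) and half second cousins through their mothers (r = 1/64).
r = 1/8 + 1/64 = 0.140625.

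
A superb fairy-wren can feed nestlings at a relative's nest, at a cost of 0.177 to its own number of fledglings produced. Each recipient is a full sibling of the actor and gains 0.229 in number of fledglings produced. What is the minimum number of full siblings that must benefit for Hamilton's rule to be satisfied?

2

r to a full sibling = 0.5 (full sibs share both parents — two paths of length 2: r = 2·(1/2)^2 = 1/2).
Hamilton's rule: n·r·B > C  ⇒  n > C/(r·B) = 0.177/(0.5·0.229) = 1.546.
The smallest integer exceeding 1.546 is 2.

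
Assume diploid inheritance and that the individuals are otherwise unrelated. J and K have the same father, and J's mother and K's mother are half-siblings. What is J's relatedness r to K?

0.3125

Relatedness sums over independent paths through distinct common ancestors.
J and K are related in two ways: half-sibs through their shared father (r = 1/4) and half first cousins through their mothers (r = 1/16).
r = 1/4 + 1/16 = 0.3125.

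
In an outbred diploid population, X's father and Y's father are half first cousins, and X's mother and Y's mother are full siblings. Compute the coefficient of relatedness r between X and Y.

0.140625

Relatedness sums over independent paths through distinct common ancestors.
X and Y are related in two ways: half second cousins through their fathers (r = 1/64) and first cousins through their mothers (r = 1/8).
r = 1/64 + 1/8 = 0.140625.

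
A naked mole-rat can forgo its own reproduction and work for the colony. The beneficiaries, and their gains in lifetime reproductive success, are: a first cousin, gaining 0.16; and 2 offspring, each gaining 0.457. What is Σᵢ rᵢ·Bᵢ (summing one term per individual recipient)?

r to a first cousin = 1/8 (first cousins share one grandparent pair — two paths of length 4: r = 2·(1/2)^4 = 1/8).
r to an offspring = 0.5 (one parent–offspring link: r = (1/2)^1 = 1/2).
Summing one r·B term per recipient: 1·0.125·0.16 + 2·0.5·0.457 = 0.477.

0.477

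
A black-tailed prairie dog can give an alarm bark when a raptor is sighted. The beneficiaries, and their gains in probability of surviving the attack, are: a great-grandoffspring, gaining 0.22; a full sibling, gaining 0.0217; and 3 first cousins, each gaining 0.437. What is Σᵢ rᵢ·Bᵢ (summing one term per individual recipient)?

0.202225

r to a great-grandoffspring = 0.125 (three parent–offspring links: r = (1/2)^3 = 1/8).
r to a full sibling = 0.5 (full sibs share both parents — two paths of length 2: r = 2·(1/2)^2 = 1/2).
r to a first cousin = 1/8 (first cousins share one grandparent pair — two paths of length 4: r = 2·(1/2)^4 = 1/8).
Summing one r·B term per recipient: 1·0.125·0.22 + 1·0.5·0.0217 + 3·0.125·0.437 = 0.202225.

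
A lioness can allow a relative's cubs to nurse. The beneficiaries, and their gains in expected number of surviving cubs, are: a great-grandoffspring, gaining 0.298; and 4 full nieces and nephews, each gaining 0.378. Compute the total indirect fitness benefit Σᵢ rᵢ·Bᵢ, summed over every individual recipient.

r to a great-grandoffspring = 1/8 (three parent–offspring links: r = (1/2)^3 = 1/8).
r to a full niece or nephew = 1/4 (full aunt/uncle↔niece/nephew: two paths of length 3 through the shared grandparent pair: r = 2·(1/2)^3 = 1/4).
Summing one r·B term per recipient: 1·0.125·0.298 + 4·0.25·0.378 = 0.41525.

0.41525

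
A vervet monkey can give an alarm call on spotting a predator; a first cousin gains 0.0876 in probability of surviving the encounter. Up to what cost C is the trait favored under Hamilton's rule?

r to a first cousin = 0.125 (first cousins share one grandparent pair — two paths of length 4: r = 2·(1/2)^4 = 1/8).
Hamilton's rule: n·r·B > C, so the trait is favored while C < n·r·B = 1·0.125·0.0876 = 0.01095.

0.01095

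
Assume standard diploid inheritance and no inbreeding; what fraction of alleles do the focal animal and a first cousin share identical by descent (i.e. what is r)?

First cousins share one grandparent pair — two paths of length 4: r = 2·(1/2)^4 = 1/8.

0.125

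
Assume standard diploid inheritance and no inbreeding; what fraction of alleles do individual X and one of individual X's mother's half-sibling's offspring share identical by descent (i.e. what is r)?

Each parent–offspring link contributes a factor of 1/2, and independent paths through distinct common ancestors add.
Half first cousins share one grandparent — one path of length 4: r = (1/2)^4 = 1/16.

0.0625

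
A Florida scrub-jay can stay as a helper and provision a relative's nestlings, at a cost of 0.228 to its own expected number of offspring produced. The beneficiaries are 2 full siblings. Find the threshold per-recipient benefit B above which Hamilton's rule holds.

r to a full sibling = 0.5 (full sibs share both parents — two paths of length 2: r = 2·(1/2)^2 = 1/2).
Hamilton's rule with n recipients of equal r: n·r·B > C, so B > C/(n·r) = 0.228/(2·0.5) = 0.228.

0.228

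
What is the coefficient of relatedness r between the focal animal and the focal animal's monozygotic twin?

Each parent–offspring link contributes a factor of 1/2, and independent paths through distinct common ancestors add.
Monozygotic twins share every allele identical by descent: r = 1.

1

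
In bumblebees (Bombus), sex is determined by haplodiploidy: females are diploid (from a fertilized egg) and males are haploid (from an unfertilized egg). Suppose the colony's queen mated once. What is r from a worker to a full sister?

0.75

Haplodiploid full sisters inherit their father's entire haploid genome identically (contributing 1/2) and on average half of their mother's contribution (1/2 · 1/2 = 1/4); r = 1/2 + 1/4 = 3/4.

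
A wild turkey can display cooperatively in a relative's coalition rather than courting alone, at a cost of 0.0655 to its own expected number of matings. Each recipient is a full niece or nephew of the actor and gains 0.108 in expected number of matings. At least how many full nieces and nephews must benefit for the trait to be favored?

3

r to a full niece or nephew = 0.25 (full aunt/uncle↔niece/nephew: two paths of length 3 through the shared grandparent pair: r = 2·(1/2)^3 = 1/4).
Hamilton's rule: n·r·B > C  ⇒  n > C/(r·B) = 0.0655/(0.25·0.108) = 2.426.
The smallest integer exceeding 2.426 is 3.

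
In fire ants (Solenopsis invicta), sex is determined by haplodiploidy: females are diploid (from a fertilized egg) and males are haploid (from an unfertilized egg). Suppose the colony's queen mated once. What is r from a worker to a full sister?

0.75

Haplodiploid full sisters inherit their father's entire haploid genome identically (contributing 1/2) and on average half of their mother's contribution (1/2 · 1/2 = 1/4); r = 1/2 + 1/4 = 3/4.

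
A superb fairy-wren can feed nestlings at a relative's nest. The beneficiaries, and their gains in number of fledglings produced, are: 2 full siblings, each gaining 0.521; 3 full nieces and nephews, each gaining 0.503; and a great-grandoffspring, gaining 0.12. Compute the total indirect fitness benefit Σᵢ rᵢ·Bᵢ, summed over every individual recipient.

r to a full sibling = 0.5 (full sibs share both parents — two paths of length 2: r = 2·(1/2)^2 = 1/2).
r to a full niece or nephew = 1/4 (full aunt/uncle↔niece/nephew: two paths of length 3 through the shared grandparent pair: r = 2·(1/2)^3 = 1/4).
r to a great-grandoffspring = 1/8 (three parent–offspring links: r = (1/2)^3 = 1/8).
Summing one r·B term per recipient: 2·0.5·0.521 + 3·0.25·0.503 + 1·0.125·0.12 = 0.91325.

0.91325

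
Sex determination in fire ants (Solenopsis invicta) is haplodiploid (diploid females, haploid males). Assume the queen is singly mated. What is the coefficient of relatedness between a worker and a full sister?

Haplodiploid full sisters inherit their father's entire haploid genome identically (contributing 1/2) and on average half of their mother's contribution (1/2 · 1/2 = 1/4); r = 1/2 + 1/4 = 3/4.

0.75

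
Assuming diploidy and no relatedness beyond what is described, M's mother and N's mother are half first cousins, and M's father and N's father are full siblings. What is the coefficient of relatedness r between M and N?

0.140625

Wright's path rule: contributions from independent ancestry routes add.
M and N are related in two ways: half second cousins through their mothers (r = 1/64) and first cousins through their fathers (r = 1/8).
r = 1/64 + 1/8 = 0.140625.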